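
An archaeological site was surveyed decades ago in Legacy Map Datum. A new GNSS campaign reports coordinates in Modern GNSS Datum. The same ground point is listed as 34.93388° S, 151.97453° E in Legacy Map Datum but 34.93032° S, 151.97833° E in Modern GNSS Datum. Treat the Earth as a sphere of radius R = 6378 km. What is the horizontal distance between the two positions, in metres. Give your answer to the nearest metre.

Δφ = -34.93032° − -34.93388° = +0.00356°; Δλ = 151.97833° − 151.97453° = +0.00380°.
1° along a meridian = πR/180 = 111317 m.
ΔN = Δφ × 111317 = 396.3 m; ΔE = Δλ × 111317 × cos(-34.93388°) = +0.00380 × 111317 × 0.819813 = 346.8 m.
Distance = √(ΔE² + ΔN²) = √(346.8² + 396.3²) = 526.6 m.

527 m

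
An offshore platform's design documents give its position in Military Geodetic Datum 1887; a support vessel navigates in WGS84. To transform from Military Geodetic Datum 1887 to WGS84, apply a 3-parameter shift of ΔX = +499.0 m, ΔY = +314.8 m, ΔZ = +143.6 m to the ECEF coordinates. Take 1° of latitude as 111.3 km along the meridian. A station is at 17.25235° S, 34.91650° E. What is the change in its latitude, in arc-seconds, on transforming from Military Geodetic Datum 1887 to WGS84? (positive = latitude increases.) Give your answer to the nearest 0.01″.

sin φ = -0.296581, cos φ = 0.955008, sin λ = 0.572382, cos λ = 0.819987.
North component: ΔN = −sin φ cos λ·ΔX − sin φ sin λ·ΔY + cos φ·ΔZ = −(-0.296581)(0.819987)(499.0) − (-0.296581)(0.572382)(314.8) + (0.955008)(143.6) = 311.93 m.
1° of latitude spans 111300 m, so Δφ = 311.93 / 111300 × 3600 = 10.089″.

Δφ = 10.09″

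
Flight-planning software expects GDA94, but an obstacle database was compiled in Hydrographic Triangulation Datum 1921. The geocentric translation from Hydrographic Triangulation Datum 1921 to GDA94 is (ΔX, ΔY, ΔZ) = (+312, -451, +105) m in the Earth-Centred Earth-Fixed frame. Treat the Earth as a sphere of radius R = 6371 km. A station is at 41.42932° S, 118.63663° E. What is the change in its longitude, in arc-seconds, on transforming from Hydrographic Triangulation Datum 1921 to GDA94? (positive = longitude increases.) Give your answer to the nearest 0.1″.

sin φ = -0.661696, cos φ = 0.749773, sin λ = 0.877677, cos λ = -0.479253.
East component: ΔE = −sin λ·ΔX + cos λ·ΔY = −(0.877677)(312) + (-0.479253)(-451) = -57.69 m.
1° of latitude spans πR/180 = 111195 m; at latitude φ, 1° of longitude spans that × cos φ = 83370.9 m, so Δλ = -57.69 / 83370.9 × 3600 = -2.491″.

Δλ = -2.5″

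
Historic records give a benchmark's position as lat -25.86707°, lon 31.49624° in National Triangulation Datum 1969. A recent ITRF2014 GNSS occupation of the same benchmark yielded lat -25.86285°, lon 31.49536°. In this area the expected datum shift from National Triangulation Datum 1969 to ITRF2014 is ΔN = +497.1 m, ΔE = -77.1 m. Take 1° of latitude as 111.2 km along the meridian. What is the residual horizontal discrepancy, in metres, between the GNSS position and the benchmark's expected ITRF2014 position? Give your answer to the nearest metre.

Observed coordinate differences: Δφ = +0.00422°, Δλ = -0.00088°.
Converting to metres (1° lat = 111200 m, cos φ = 0.899809): observed ΔN = 469.3 m, observed ΔE = -88.1 m.
Subtracting the expected shift leaves a residual of 469.3 − (497.1) = -27.8 m north and -88.1 − (-77.1) = -11.0 m east.
Residual distance = √((-27.8)² + (-11.0)²) = 29.9 m.

30 m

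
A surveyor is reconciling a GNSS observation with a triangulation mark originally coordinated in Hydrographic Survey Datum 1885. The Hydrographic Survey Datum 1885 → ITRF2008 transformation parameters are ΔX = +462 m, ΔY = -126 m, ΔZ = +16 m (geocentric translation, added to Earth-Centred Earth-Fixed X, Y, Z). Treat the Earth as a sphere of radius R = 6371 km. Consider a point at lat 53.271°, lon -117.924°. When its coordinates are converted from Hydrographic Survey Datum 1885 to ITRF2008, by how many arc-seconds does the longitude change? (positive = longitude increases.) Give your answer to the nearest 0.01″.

Δλ = 25.29″

sin φ = 0.801473, cos φ = 0.598031, sin λ = -0.883570, cos λ = -0.468300.
East component: ΔE = −sin λ·ΔX + cos λ·ΔY = −(-0.883570)(462) + (-0.468300)(-126) = 467.21 m.
1° of latitude spans πR/180 = 111195 m; at latitude φ, 1° of longitude spans that × cos φ = 66498.0 m, so Δλ = 467.21 / 66498.0 × 3600 = 25.294″.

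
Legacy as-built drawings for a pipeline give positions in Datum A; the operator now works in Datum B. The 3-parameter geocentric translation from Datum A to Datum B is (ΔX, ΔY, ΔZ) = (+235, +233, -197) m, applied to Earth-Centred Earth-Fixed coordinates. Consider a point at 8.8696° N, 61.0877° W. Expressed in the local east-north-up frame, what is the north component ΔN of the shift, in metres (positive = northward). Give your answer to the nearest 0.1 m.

ΔN = -180.7 m

The local north axis is (−sin φ cos λ, −sin φ sin λ, cos φ), giving ΔN = -17.518 + 31.448 − 194.644 = -180.71 m.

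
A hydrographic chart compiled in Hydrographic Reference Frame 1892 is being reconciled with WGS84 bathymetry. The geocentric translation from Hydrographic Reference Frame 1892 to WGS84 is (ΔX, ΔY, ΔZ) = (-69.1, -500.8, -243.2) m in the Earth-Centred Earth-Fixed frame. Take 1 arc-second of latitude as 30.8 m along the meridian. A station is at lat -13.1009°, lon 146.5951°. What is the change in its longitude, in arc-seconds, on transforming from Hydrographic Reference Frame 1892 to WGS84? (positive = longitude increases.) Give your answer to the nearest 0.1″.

sin φ = -0.226667, cos φ = 0.973972, sin λ = 0.550552, cos λ = -0.834801.
East component: ΔE = −sin λ·ΔX + cos λ·ΔY = −(0.550552)(-69.1) + (-0.834801)(-500.8) = 456.11 m.
1° of latitude spans 3600 × 30.80 = 110880 m; at latitude φ, 1° of longitude spans that × cos φ = 107994.1 m, so Δλ = 456.11 / 107994.1 × 3600 = 15.205″.

Δλ = 15.2″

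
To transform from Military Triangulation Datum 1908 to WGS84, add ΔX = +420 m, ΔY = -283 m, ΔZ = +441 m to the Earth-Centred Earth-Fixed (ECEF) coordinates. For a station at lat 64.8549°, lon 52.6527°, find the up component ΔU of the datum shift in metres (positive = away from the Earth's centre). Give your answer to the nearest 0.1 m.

At φ = 64.8549°, λ = 52.6527°: sin φ = 0.905235, cos φ = 0.424912, sin λ = 0.794973, cos λ = 0.606645.
ΔU = cos φ cos λ·ΔX + cos φ sin λ·ΔY + sin φ·ΔZ = (0.424912)(0.606645)(420) + (0.424912)(0.794973)(-283) + (0.905235)(441) = 411.88 m.

ΔU = 411.9 m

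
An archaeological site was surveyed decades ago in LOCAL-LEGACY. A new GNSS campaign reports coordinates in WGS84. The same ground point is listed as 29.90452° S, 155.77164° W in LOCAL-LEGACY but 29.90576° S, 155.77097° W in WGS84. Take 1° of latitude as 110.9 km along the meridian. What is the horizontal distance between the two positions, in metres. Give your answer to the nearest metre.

Δφ = -29.90576° − -29.90452° = -0.00124°; Δλ = -155.77097° − -155.77164° = +0.00067°.
ΔN = Δφ × 110900 = -137.5 m; ΔE = Δλ × 110900 × cos(-29.90452°) = +0.00067 × 110900 × 0.866857 = 64.4 m.
Distance = √(ΔE² + ΔN²) = √(64.4² + (-137.5)²) = 151.9 m.

152 m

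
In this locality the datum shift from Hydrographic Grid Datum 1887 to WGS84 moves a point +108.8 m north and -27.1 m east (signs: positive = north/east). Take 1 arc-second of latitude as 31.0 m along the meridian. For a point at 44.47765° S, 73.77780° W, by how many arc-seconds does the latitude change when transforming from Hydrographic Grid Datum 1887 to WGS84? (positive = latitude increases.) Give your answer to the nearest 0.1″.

1″ of latitude = 31.00 m, so Δφ = 108.8 / 31.00 = 3.510″.

Δφ = 3.5″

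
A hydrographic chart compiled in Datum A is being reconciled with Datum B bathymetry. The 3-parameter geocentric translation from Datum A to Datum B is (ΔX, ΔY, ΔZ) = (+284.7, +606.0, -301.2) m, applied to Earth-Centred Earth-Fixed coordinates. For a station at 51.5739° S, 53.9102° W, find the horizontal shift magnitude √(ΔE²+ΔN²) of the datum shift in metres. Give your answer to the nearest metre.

733 m

The local east axis at (φ, λ) is (−sin λ, cos λ, 0), so ΔE = −sin(-53.9102°)·284.7 + cos(-53.9102°)·606.0 = 587.03 m.
The local north axis is (−sin φ cos λ, −sin φ sin λ, cos φ), giving ΔN = 131.380 − 383.640 − 187.197 = -439.46 m.
Horizontal magnitude = √(ΔE² + ΔN²) = √(587.03² + (-439.46)²) = 733.30 m.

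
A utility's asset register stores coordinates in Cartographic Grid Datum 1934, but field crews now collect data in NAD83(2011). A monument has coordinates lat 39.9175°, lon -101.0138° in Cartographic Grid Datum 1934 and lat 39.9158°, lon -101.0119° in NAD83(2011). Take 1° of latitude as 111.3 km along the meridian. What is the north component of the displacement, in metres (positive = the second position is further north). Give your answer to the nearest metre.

Δφ = 39.9158° − 39.9175° = -0.0017°; Δλ = -101.0119° − -101.0138° = +0.0019°.
ΔN = Δφ × 111300 = -189.2 m; ΔE = Δλ × 111300 × cos(39.9175°) = +0.0019 × 111300 × 0.766969 = 162.2 m.

ΔN = -189 m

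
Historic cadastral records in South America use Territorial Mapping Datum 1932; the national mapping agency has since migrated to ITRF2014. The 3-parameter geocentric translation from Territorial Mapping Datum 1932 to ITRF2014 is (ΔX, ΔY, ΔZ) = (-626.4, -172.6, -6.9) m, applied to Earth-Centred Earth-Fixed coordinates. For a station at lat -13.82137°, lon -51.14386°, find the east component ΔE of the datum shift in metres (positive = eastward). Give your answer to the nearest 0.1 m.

The local east axis at (φ, λ) is (−sin λ, cos λ, 0), so ΔE = −sin(-51.14386°)·(-626.4) + cos(-51.14386°)·(-172.6) = -596.08 m.

ΔE = -596.1 m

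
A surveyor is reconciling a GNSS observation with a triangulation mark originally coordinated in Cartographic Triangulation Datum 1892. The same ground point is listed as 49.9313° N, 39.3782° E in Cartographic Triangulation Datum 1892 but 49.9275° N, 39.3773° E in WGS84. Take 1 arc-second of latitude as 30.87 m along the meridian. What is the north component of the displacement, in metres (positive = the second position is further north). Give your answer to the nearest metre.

ΔN = -422 m

Δφ = 49.9275° − 49.9313° = -0.0038°; Δλ = 39.3773° − 39.3782° = -0.0009°.
1° of latitude = 3600 × 30.87 = 111132 m.
ΔN = Δφ × 111132 = -422.3 m; ΔE = Δλ × 111132 × cos(49.9313°) = -0.0009 × 111132 × 0.643706 = -64.4 m.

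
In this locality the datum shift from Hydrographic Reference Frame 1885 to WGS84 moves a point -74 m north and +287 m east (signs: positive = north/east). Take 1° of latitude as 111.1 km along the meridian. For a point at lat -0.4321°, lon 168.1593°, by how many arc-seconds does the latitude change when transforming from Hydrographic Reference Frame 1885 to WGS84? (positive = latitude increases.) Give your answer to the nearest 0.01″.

Δφ = -2.40″

1° of latitude = 111.1 km, so Δφ = -74.0 / 111100 = -0.0006661° = -2.398″.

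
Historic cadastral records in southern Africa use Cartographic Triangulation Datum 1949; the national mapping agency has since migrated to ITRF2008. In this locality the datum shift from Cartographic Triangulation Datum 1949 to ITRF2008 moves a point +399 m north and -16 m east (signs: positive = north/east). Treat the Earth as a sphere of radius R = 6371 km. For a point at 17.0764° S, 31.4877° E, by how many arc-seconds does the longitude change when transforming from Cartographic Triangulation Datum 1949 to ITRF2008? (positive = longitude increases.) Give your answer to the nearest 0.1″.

Δλ = -0.5″

At latitude -17.0764°, cos φ = 0.955914.
One radian of longitude at latitude φ spans R cos φ, so Δλ = ΔE / (R cos φ) = -16.0 / (6371000 × 0.955914) = -2.6272e-06 rad = -0.542″.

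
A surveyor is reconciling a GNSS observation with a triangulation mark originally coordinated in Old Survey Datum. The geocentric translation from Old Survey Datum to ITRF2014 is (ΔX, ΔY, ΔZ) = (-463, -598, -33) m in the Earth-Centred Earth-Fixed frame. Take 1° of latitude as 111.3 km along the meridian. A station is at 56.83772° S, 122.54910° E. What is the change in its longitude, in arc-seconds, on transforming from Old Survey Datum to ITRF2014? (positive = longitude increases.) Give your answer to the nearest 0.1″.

sin φ = -0.837125, cos φ = 0.547012, sin λ = 0.842931, cos λ = -0.538022.
East component: ΔE = −sin λ·ΔX + cos λ·ΔY = −(0.842931)(-463) + (-0.538022)(-598) = 712.01 m.
1° of latitude spans 111300 m; at latitude φ, 1° of longitude spans that × cos φ = 60882.5 m, so Δλ = 712.01 / 60882.5 × 3600 = 42.102″.

Δλ = 42.1″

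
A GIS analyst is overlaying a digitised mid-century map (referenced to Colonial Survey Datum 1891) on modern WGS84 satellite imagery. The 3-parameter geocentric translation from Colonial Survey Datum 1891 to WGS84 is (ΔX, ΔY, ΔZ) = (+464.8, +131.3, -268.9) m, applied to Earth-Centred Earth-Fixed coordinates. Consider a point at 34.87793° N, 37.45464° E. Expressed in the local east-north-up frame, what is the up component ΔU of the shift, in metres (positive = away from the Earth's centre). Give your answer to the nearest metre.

At φ = 34.87793°, λ = 37.45464°: sin φ = 0.571830, cos φ = 0.820372, sin λ = 0.608133, cos λ = 0.793835.
ΔU = cos φ cos λ·ΔX + cos φ sin λ·ΔY + sin φ·ΔZ = (0.820372)(0.793835)(464.8) + (0.820372)(0.608133)(131.3) + (0.571830)(-268.9) = 214.44 m.

ΔU = 214 m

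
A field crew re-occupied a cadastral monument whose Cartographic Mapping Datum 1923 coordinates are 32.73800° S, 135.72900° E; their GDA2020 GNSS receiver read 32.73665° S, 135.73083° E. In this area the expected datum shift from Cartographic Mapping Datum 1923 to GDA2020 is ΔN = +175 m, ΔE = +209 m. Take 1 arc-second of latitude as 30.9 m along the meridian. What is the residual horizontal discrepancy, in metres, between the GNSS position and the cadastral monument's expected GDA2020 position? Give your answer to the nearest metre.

Observed coordinate differences: Δφ = +0.00135°, Δλ = +0.00183°.
Converting to metres (1° lat = 111240 m, cos φ = 0.841152): observed ΔN = 150.2 m, observed ΔE = 171.2 m.
Subtracting the expected shift leaves a residual of 150.2 − (175) = -24.8 m north and 171.2 − (209) = -37.8 m east.
Residual distance = √((-24.8)² + (-37.8)²) = 45.2 m.

45 m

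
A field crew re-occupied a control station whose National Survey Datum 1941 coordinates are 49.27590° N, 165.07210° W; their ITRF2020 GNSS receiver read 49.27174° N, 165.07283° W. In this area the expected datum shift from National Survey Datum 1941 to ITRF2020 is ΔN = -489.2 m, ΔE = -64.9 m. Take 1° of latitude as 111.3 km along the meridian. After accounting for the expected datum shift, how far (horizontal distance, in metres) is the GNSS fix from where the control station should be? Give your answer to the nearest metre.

Observed coordinate differences: Δφ = -0.00416°, Δλ = -0.00073°.
Converting to metres (1° lat = 111300 m, cos φ = 0.652417): observed ΔN = -463.0 m, observed ΔE = -53.0 m.
Subtracting the expected shift leaves a residual of -463.0 − (-489.2) = 26.2 m north and -53.0 − (-64.9) = 11.9 m east.
Residual distance = √(26.2² + 11.9²) = 28.8 m.

29 m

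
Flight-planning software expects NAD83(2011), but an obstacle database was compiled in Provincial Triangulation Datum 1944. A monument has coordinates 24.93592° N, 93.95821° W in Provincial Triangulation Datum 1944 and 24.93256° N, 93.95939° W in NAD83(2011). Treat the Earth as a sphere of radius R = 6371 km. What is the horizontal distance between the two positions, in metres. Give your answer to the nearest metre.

392 m

Δφ = 24.93256° − 24.93592° = -0.00336°; Δλ = -93.95939° − -93.95821° = -0.00118°.
1° along a meridian = πR/180 = 111195 m.
ΔN = Δφ × 111195 = -373.6 m; ΔE = Δλ × 111195 × cos(24.93592°) = -0.00118 × 111195 × 0.906780 = -119.0 m.
Distance = √(ΔE² + ΔN²) = √((-119.0)² + (-373.6)²) = 392.1 m.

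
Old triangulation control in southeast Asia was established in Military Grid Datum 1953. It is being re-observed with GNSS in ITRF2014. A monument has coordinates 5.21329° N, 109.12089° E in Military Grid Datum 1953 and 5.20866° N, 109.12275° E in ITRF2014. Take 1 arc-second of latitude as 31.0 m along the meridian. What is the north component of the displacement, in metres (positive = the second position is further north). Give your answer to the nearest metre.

Δφ = 5.20866° − 5.21329° = -0.00463°; Δλ = 109.12275° − 109.12089° = +0.00186°.
1° of latitude = 3600 × 31.00 = 111600 m.
ΔN = Δφ × 111600 = -516.7 m; ΔE = Δλ × 111600 × cos(5.21329°) = +0.00186 × 111600 × 0.995863 = 206.7 m.

ΔN = -517 m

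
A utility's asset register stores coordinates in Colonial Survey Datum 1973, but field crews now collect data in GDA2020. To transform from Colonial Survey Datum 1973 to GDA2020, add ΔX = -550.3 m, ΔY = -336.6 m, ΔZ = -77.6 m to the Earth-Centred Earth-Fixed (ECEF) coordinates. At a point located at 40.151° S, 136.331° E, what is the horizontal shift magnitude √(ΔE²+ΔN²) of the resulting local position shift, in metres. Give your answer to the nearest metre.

625 m

The local east axis at (φ, λ) is (−sin λ, cos λ, 0), so ΔE = −sin(136.331°)·(-550.3) + cos(136.331°)·(-336.6) = 623.45 m.
The local north axis is (−sin φ cos λ, −sin φ sin λ, cos φ), giving ΔN = 256.667 − 149.865 − 59.313 = 47.49 m.
Horizontal magnitude = √(ΔE² + ΔN²) = √(623.45² + 47.49²) = 625.26 m.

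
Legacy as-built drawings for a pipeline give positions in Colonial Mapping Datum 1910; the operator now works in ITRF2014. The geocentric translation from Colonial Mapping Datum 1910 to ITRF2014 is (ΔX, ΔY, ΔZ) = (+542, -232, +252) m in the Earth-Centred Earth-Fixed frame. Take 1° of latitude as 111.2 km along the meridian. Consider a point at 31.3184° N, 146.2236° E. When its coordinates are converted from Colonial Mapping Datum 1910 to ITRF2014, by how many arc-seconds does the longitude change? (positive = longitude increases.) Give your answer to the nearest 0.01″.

Δλ = -4.11″

sin φ = 0.519793, cos φ = 0.854292, sin λ = 0.555953, cos λ = -0.831214.
East component: ΔE = −sin λ·ΔX + cos λ·ΔY = −(0.555953)(542) + (-0.831214)(-232) = -108.49 m.
1° of latitude spans 111200 m; at latitude φ, 1° of longitude spans that × cos φ = 94997.3 m, so Δλ = -108.49 / 94997.3 × 3600 = -4.111″.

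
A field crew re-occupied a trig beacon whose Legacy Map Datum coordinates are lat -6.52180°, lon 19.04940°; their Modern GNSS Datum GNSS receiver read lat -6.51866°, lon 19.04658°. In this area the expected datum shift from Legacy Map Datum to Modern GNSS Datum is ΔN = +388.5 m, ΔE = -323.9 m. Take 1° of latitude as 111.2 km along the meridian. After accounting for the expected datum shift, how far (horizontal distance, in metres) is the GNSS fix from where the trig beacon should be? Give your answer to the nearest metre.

Observed coordinate differences: Δφ = +0.00314°, Δλ = -0.00282°.
Converting to metres (1° lat = 111200 m, cos φ = 0.993529): observed ΔN = 349.2 m, observed ΔE = -311.6 m.
Subtracting the expected shift leaves a residual of 349.2 − (388.5) = -39.3 m north and -311.6 − (-323.9) = 12.3 m east.
Residual distance = √((-39.3)² + 12.3²) = 41.2 m.

41 m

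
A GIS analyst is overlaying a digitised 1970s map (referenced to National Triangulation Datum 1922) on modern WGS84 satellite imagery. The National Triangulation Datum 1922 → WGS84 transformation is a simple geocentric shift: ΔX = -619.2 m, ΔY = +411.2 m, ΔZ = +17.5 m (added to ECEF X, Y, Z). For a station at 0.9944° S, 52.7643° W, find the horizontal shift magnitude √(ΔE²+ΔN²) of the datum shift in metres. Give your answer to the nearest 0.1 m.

244.2 m

The local east axis at (φ, λ) is (−sin λ, cos λ, 0), so ΔE = −sin(-52.7643°)·(-619.2) + cos(-52.7643°)·411.2 = -244.16 m.
The local north axis is (−sin φ cos λ, −sin φ sin λ, cos φ), giving ΔN = -6.502 − 5.682 + 17.497 = 5.31 m.
Horizontal magnitude = √(ΔE² + ΔN²) = √((-244.16)² + 5.31²) = 244.22 m.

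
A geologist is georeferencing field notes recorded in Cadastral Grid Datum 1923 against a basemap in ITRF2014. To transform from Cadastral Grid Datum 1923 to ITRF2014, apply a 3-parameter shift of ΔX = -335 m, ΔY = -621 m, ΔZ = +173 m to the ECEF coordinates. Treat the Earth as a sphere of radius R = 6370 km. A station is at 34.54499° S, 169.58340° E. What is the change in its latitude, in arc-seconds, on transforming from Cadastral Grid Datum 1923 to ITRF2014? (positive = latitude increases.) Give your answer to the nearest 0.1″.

Δφ = 8.6″

sin φ = -0.567053, cos φ = 0.823681, sin λ = 0.180804, cos λ = -0.983519.
North component: ΔN = −sin φ cos λ·ΔX − sin φ sin λ·ΔY + cos φ·ΔZ = −(-0.567053)(-0.983519)(-335) − (-0.567053)(0.180804)(-621) + (0.823681)(173) = 265.66 m.
1° of latitude spans πR/180 = 111177 m, so Δφ = 265.66 / 111177 × 3600 = 8.602″.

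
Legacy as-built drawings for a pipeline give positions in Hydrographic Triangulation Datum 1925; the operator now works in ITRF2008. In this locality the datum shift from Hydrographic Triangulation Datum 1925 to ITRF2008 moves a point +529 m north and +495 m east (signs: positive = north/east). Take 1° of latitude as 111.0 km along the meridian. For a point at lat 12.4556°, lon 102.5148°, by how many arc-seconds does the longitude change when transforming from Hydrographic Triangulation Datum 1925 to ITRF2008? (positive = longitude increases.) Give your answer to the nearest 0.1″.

Δλ = 16.4″

At latitude 12.4556°, cos φ = 0.976463.
1° of longitude at this latitude = 111.0 × cos φ = 108.39 km, so Δλ = 495.0 / 108387.4 = 0.0045669° = 16.441″.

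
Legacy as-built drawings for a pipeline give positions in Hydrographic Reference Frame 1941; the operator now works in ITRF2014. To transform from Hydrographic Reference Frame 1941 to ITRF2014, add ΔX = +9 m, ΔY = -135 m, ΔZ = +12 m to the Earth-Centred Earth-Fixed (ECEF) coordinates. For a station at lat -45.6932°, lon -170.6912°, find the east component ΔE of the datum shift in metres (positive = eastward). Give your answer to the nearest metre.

ΔE = 135 m

At φ = -45.6932°, λ = -170.6912°: sin φ = -0.715610, cos φ = 0.698500, sin λ = -0.161755, cos λ = -0.986831.
ΔE = −sin λ·ΔX + cos λ·ΔY = −(-0.161755)·(9) + (-0.986831)·(-135) = 134.68 m.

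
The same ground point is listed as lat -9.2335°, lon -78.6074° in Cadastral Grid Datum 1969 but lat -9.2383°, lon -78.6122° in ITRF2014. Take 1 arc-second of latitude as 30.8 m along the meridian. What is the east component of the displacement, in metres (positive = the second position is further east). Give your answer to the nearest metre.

Δφ = -9.2383° − -9.2335° = -0.0048°; Δλ = -78.6122° − -78.6074° = -0.0048°.
1° of latitude = 3600 × 30.80 = 110880 m.
ΔN = Δφ × 110880 = -532.2 m; ΔE = Δλ × 110880 × cos(-9.2335°) = -0.0048 × 110880 × 0.987043 = -525.3 m.

ΔE = -525 m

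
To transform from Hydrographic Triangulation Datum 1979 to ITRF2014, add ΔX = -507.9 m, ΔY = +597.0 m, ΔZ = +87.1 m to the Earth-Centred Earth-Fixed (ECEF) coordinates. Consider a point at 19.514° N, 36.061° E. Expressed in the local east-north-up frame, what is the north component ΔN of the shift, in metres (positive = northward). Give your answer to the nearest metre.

The local north axis is (−sin φ cos λ, −sin φ sin λ, cos φ), giving ΔN = 137.150 − 117.388 + 82.097 = 101.86 m.

ΔN = 102 m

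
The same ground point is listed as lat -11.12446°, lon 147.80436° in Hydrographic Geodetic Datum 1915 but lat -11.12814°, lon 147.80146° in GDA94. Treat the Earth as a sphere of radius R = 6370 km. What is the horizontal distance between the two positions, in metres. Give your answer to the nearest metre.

517 m

Δφ = -11.12814° − -11.12446° = -0.00368°; Δλ = 147.80146° − 147.80436° = -0.00290°.
1° along a meridian = πR/180 = 111177 m.
ΔN = Δφ × 111177 = -409.1 m; ΔE = Δλ × 111177 × cos(-11.12446°) = -0.00290 × 111177 × 0.981210 = -316.4 m.
Distance = √(ΔE² + ΔN²) = √((-316.4)² + (-409.1)²) = 517.2 m.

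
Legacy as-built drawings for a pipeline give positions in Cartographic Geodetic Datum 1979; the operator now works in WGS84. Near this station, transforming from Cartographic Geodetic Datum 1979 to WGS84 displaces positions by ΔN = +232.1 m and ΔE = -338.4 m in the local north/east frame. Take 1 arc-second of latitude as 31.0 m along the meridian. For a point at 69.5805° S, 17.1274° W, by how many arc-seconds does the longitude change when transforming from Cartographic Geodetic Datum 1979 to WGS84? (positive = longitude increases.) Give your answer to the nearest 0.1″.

Δλ = -31.3″

At latitude -69.5805°, cos φ = 0.348891.
1″ of longitude at this latitude = 31.00 × cos φ = 10.8156 m, so Δλ = -338.4 / 10.8156 = -31.288″.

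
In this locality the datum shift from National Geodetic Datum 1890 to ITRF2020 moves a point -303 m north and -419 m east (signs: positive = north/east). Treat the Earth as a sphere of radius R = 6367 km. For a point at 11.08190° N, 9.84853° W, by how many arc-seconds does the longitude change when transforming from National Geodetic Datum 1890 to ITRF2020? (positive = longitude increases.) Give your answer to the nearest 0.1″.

Δλ = -13.8″

At latitude 11.08190°, cos φ = 0.981353.
One radian of longitude at latitude φ spans R cos φ, so Δλ = ΔE / (R cos φ) = -419.0 / (6367000 × 0.981353) = -6.7058e-05 rad = -13.832″.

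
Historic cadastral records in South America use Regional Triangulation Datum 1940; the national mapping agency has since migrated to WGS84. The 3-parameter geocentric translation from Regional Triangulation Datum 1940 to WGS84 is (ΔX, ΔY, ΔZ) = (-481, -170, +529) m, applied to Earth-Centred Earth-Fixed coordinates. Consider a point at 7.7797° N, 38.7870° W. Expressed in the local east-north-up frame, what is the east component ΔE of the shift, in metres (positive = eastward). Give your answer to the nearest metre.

The local east axis at (φ, λ) is (−sin λ, cos λ, 0), so ΔE = −sin(-38.7870°)·(-481) + cos(-38.7870°)·(-170) = -433.82 m.

ΔE = -434 m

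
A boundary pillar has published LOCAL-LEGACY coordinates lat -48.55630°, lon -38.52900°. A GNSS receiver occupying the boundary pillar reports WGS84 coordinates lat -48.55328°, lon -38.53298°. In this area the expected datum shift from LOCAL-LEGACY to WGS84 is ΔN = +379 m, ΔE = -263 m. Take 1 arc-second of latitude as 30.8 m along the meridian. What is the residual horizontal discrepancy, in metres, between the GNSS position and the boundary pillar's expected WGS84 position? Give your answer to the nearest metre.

Observed coordinate differences: Δφ = +0.00302°, Δλ = -0.00398°.
Converting to metres (1° lat = 110880 m, cos φ = 0.661884): observed ΔN = 334.9 m, observed ΔE = -292.1 m.
Subtracting the expected shift leaves a residual of 334.9 − (379) = -44.1 m north and -292.1 − (-263) = -29.1 m east.
Residual distance = √((-44.1)² + (-29.1)²) = 52.9 m.

53 m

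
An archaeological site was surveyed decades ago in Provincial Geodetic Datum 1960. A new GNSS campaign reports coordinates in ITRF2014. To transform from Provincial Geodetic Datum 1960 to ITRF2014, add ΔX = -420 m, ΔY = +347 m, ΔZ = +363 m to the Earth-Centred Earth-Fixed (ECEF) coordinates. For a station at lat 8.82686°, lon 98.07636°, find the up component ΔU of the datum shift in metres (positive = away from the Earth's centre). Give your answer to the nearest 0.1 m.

ΔU = 453.5 m

At φ = 8.82686°, λ = 98.07636°: sin φ = 0.153449, cos φ = 0.988157, sin λ = 0.990082, cos λ = -0.140493.
ΔU = cos φ cos λ·ΔX + cos φ sin λ·ΔY + sin φ·ΔZ = (0.988157)(-0.140493)(-420) + (0.988157)(0.990082)(347) + (0.153449)(363) = 453.50 m.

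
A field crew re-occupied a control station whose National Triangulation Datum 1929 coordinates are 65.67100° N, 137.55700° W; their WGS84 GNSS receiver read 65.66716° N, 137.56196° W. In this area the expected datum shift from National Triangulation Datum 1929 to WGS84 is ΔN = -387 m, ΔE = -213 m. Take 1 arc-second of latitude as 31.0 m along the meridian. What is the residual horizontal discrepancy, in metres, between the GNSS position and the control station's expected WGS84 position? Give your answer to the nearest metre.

Observed coordinate differences: Δφ = -0.00384°, Δλ = -0.00496°.
Converting to metres (1° lat = 111600 m, cos φ = 0.411976): observed ΔN = -428.5 m, observed ΔE = -228.0 m.
Subtracting the expected shift leaves a residual of -428.5 − (-387) = -41.5 m north and -228.0 − (-213) = -15.0 m east.
Residual distance = √((-41.5)² + (-15.0)²) = 44.2 m.

44 m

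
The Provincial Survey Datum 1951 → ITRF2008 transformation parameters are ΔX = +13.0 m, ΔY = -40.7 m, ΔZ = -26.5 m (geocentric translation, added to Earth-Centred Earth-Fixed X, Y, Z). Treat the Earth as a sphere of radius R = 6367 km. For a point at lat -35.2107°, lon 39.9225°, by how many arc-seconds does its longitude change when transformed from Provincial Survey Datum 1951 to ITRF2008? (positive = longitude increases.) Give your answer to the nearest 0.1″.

Δλ = -1.6″

sin φ = -0.576585, cos φ = 0.817037, sin λ = 0.641751, cos λ = 0.766913.
East component: ΔE = −sin λ·ΔX + cos λ·ΔY = −(0.641751)(13.0) + (0.766913)(-40.7) = -39.56 m.
1° of latitude spans πR/180 = 111125 m; at latitude φ, 1° of longitude spans that × cos φ = 90793.4 m, so Δλ = -39.56 / 90793.4 × 3600 = -1.568″.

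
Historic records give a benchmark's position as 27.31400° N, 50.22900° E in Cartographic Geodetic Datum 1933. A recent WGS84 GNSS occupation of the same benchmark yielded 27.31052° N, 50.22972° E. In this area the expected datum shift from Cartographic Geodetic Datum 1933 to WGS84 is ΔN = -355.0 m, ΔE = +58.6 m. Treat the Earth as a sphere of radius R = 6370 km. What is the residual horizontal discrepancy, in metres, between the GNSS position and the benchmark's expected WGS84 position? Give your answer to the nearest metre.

34 m

Observed coordinate differences: Δφ = -0.00348°, Δλ = +0.00072°.
Converting to metres (1° lat = 111177 m, cos φ = 0.888505): observed ΔN = -386.9 m, observed ΔE = 71.1 m.
Subtracting the expected shift leaves a residual of -386.9 − (-355.0) = -31.9 m north and 71.1 − (58.6) = 12.5 m east.
Residual distance = √((-31.9)² + 12.5²) = 34.3 m.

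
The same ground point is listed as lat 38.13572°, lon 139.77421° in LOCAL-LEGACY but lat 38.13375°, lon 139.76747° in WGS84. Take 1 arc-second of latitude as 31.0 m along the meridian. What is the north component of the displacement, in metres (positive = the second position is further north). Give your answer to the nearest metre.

Δφ = 38.13375° − 38.13572° = -0.00197°; Δλ = 139.76747° − 139.77421° = -0.00674°.
1° of latitude = 3600 × 31.00 = 111600 m.
ΔN = Δφ × 111600 = -219.9 m; ΔE = Δλ × 111600 × cos(38.13572°) = -0.00674 × 111600 × 0.786550 = -591.6 m.

ΔN = -220 m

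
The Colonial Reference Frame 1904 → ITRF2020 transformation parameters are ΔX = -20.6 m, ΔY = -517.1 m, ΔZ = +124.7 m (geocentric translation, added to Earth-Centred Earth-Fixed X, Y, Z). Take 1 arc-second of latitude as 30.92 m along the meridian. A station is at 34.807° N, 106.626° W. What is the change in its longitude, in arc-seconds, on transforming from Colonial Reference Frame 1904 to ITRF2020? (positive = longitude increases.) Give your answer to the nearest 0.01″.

sin φ = 0.570814, cos φ = 0.821079, sin λ = -0.958193, cos λ = -0.286123.
East component: ΔE = −sin λ·ΔX + cos λ·ΔY = −(-0.958193)(-20.6) + (-0.286123)(-517.1) = 128.22 m.
1° of latitude spans 3600 × 30.92 = 111312 m; at latitude φ, 1° of longitude spans that × cos φ = 91396.0 m, so Δλ = 128.22 / 91396.0 × 3600 = 5.050″.

Δλ = 5.05″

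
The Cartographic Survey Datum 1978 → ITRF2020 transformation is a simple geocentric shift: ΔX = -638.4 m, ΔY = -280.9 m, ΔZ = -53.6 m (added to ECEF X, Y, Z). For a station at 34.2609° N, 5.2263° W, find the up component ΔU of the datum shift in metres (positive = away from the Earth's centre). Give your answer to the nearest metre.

ΔU = -534 m

The local up (radial) axis is (cos φ cos λ, cos φ sin λ, sin φ), giving ΔU = -525.433 + 21.147 − 30.175 = -534.46 m.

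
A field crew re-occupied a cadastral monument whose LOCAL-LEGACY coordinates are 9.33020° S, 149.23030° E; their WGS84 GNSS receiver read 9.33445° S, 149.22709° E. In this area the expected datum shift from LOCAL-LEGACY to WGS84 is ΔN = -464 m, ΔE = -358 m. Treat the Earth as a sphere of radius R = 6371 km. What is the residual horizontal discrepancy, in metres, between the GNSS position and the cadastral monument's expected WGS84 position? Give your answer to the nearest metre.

10 m

Observed coordinate differences: Δφ = -0.00425°, Δλ = -0.00321°.
Converting to metres (1° lat = 111195 m, cos φ = 0.986770): observed ΔN = -472.6 m, observed ΔE = -352.2 m.
Subtracting the expected shift leaves a residual of -472.6 − (-464) = -8.6 m north and -352.2 − (-358) = 5.8 m east.
Residual distance = √((-8.6)² + 5.8²) = 10.3 m.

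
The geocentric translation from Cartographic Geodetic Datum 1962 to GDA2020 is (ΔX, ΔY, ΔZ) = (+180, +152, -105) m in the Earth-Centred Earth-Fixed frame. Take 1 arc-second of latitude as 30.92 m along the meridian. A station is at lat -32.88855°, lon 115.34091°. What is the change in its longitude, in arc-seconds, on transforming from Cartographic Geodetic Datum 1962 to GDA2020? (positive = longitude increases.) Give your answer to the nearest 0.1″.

Δλ = -8.8″

sin φ = -0.543007, cos φ = 0.839728, sin λ = 0.903777, cos λ = -0.428003.
East component: ΔE = −sin λ·ΔX + cos λ·ΔY = −(0.903777)(180) + (-0.428003)(152) = -227.74 m.
1° of latitude spans 3600 × 30.92 = 111312 m; at latitude φ, 1° of longitude spans that × cos φ = 93471.8 m, so Δλ = -227.74 / 93471.8 × 3600 = -8.771″.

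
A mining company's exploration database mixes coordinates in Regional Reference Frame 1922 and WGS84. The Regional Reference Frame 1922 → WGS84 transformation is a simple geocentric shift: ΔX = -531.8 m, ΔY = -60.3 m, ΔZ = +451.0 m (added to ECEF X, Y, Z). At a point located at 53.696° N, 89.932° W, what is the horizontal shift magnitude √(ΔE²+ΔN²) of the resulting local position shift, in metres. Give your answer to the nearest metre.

The local east axis at (φ, λ) is (−sin λ, cos λ, 0), so ΔE = −sin(-89.932°)·(-531.8) + cos(-89.932°)·(-60.3) = -531.87 m.
The local north axis is (−sin φ cos λ, −sin φ sin λ, cos φ), giving ΔN = 0.509 − 48.595 + 267.023 = 218.94 m.
Horizontal magnitude = √(ΔE² + ΔN²) = √((-531.87)² + 218.94²) = 575.17 m.

575 m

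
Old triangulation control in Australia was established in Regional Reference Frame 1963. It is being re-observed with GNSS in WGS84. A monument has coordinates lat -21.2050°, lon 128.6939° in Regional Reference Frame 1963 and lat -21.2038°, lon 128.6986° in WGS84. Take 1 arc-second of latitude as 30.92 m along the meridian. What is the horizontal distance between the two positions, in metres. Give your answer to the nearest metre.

Δφ = -21.2038° − -21.2050° = +0.0012°; Δλ = 128.6986° − 128.6939° = +0.0047°.
1° of latitude = 3600 × 30.92 = 111312 m.
ΔN = Δφ × 111312 = 133.6 m; ΔE = Δλ × 111312 × cos(-21.2050°) = +0.0047 × 111312 × 0.932292 = 487.7 m.
Distance = √(ΔE² + ΔN²) = √(487.7² + 133.6²) = 505.7 m.

506 m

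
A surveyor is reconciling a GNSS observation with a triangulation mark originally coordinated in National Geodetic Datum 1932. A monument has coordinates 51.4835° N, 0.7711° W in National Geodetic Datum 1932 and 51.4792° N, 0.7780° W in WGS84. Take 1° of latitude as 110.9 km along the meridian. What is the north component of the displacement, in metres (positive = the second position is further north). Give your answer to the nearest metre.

ΔN = -477 m

Δφ = 51.4792° − 51.4835° = -0.0043°; Δλ = -0.7780° − -0.7711° = -0.0069°.
ΔN = Δφ × 110900 = -476.9 m; ΔE = Δλ × 110900 × cos(51.4835°) = -0.0069 × 110900 × 0.622740 = -476.5 m.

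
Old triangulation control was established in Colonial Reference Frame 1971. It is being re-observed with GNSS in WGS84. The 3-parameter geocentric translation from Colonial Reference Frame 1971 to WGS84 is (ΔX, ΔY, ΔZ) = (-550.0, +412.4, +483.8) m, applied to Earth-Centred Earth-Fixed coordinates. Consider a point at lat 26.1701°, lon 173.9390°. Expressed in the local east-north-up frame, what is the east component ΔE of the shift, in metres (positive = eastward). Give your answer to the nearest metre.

ΔE = -352 m

The local east axis at (φ, λ) is (−sin λ, cos λ, 0), so ΔE = −sin(173.9390°)·(-550.0) + cos(173.9390°)·412.4 = -352.02 m.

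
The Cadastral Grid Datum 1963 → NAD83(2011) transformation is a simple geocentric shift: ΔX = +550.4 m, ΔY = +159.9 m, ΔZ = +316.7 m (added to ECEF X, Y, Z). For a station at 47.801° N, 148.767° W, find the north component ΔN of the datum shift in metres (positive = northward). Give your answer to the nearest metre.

ΔN = 623 m

At φ = 47.801°, λ = -148.767°: sin φ = 0.740816, cos φ = 0.671708, sin λ = -0.518520, cos λ = -0.855066.
ΔN = −sin φ cos λ·ΔX − sin φ sin λ·ΔY + cos φ·ΔZ = −(0.740816)(-0.855066)(550.4) − (0.740816)(-0.518520)(159.9) + (0.671708)(316.7) = 622.80 m.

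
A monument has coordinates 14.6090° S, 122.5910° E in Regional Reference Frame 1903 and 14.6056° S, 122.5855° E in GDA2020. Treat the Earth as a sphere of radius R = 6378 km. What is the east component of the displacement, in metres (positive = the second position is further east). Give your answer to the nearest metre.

Δφ = -14.6056° − -14.6090° = +0.0034°; Δλ = 122.5855° − 122.5910° = -0.0055°.
1° along a meridian = πR/180 = 111317 m.
ΔN = Δφ × 111317 = 378.5 m; ΔE = Δλ × 111317 × cos(-14.6090°) = -0.0055 × 111317 × 0.967670 = -592.4 m.

ΔE = -592 m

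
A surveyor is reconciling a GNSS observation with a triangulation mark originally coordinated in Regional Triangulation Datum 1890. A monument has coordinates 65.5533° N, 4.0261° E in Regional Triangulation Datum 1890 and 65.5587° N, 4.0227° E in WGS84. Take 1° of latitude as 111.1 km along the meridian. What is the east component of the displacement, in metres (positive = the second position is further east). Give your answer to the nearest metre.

Δφ = 65.5587° − 65.5533° = +0.0054°; Δλ = 4.0227° − 4.0261° = -0.0034°.
ΔN = Δφ × 111100 = 599.9 m; ΔE = Δλ × 111100 × cos(65.5533°) = -0.0034 × 111100 × 0.413847 = -156.3 m.

ΔE = -156 m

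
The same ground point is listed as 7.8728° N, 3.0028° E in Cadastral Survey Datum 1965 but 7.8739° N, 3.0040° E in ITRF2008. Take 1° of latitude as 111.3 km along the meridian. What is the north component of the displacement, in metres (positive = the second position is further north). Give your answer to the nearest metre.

ΔN = 122 m

Δφ = 7.8739° − 7.8728° = +0.0011°; Δλ = 3.0040° − 3.0028° = +0.0012°.
ΔN = Δφ × 111300 = 122.4 m; ΔE = Δλ × 111300 × cos(7.8728°) = +0.0012 × 111300 × 0.990575 = 132.3 m.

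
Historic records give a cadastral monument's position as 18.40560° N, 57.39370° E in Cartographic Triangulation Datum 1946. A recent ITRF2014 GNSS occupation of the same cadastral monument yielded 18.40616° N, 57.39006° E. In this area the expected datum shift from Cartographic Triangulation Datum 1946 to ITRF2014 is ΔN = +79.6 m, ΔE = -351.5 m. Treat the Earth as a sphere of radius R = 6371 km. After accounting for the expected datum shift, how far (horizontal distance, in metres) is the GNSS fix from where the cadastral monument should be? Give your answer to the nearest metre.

37 m

Observed coordinate differences: Δφ = +0.00056°, Δλ = -0.00364°.
Converting to metres (1° lat = 111195 m, cos φ = 0.948845): observed ΔN = 62.3 m, observed ΔE = -384.0 m.
Subtracting the expected shift leaves a residual of 62.3 − (79.6) = -17.3 m north and -384.0 − (-351.5) = -32.5 m east.
Residual distance = √((-17.3)² + (-32.5)²) = 36.9 m.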